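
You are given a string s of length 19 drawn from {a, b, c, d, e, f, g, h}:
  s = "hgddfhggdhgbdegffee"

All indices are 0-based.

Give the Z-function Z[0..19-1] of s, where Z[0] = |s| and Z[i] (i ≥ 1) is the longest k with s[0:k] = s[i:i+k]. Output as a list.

Z[0]=19
i=1: i≥r, start 0; Z[1]=0
i=2: i≥r, start 0; Z[2]=0
i=3: i≥r, start 0; Z[3]=0
i=4: i≥r, start 0; Z[4]=0
i=5: i≥r, start 0; Z[5]=2 extend→box=[5,7)
i=6: min(r-i=1, Z[1]=0)=0; Z[6]=0
i=7: i≥r, start 0; Z[7]=0
i=8: i≥r, start 0; Z[8]=0
i=9: i≥r, start 0; Z[9]=2 extend→box=[9,11)
i=10: min(r-i=1, Z[1]=0)=0; Z[10]=0
i=11: i≥r, start 0; Z[11]=0
i=12: i≥r, start 0; Z[12]=0
i=13: i≥r, start 0; Z[13]=0
i=14: i≥r, start 0; Z[14]=0
i=15: i≥r, start 0; Z[15]=0
i=16: i≥r, start 0; Z[16]=0
i=17: i≥r, start 0; Z[17]=0
i=18: i≥r, start 0; Z[18]=0

[19, 0, 0, 0, 0, 2, 0, 0, 0, 2, 0, 0, 0, 0, 0, 0, 0, 0, 0]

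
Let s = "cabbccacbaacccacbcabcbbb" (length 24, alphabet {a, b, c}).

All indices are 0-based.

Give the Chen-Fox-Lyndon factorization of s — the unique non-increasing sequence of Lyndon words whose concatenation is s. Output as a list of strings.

["c", "abbccacb", "aacccacbcabcbbb"]

emit factor 1: 'c' (i=0, period=1)
emit factor 2: 'abbccacb' (i=1, period=8)
emit factor 3: 'aacccacbcabcbbb' (i=9, period=15)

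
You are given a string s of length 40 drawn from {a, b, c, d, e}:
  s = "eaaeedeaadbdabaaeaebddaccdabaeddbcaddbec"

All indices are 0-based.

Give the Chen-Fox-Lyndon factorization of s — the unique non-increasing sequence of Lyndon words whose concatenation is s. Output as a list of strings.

["e", "aaeede", "aadbdabaaeaebddaccdabaeddbcaddbec"]

emit factor 1: 'e' (i=0, period=1)
emit factor 2: 'aaeede' (i=1, period=6)
emit factor 3: 'aadbdabaaeaebddaccdabaeddbcaddbec' (i=7, period=33)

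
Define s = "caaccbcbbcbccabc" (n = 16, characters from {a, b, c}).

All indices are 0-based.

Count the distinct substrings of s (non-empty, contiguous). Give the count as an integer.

rank→(start, suffix):
  0 → (1, 'aaccbcbbcbccabc')
  1 → (13, 'abc')
  2 → (2, 'accbcbbcbccabc')
  3 → (7, 'bbcbccabc')
  4 → (14, 'bc')
  5 → (5, 'bcbbcbccabc')
  6 → (8, 'bcbccabc')
  7 → (10, 'bccabc')
  8 → (15, 'c')
  9 → (0, 'caaccbcbbcbccabc')
  10 → (12, 'cabc')
  11 → (6, 'cbbcbccabc')
  12 → (4, 'cbcbbcbccabc')
  13 → (9, 'cbccabc')
  14 → (11, 'ccabc')
  15 → (3, 'ccbcbbcbccabc')

SA = [1, 13, 2, 7, 14, 5, 8, 10, 15, 0, 12, 6, 4, 9, 11, 3]
i: (SA[i-1],SA[i]) lcp shared
  1: (1,13) 1 'a'
  2: (13,2) 1 'a'
  3: (2,7) 0 ''
  4: (7,14) 1 'b'
  5: (14,5) 2 'bc'
  6: (5,8) 3 'bcb'
  7: (8,10) 2 'bc'
  8: (10,15) 0 ''
  9: (15,0) 1 'c'
  10: (0,12) 2 'ca'
  11: (12,6) 1 'c'
  12: (6,4) 2 'cb'
  13: (4,9) 3 'cbc'
  14: (9,11) 1 'c'
  15: (11,3) 2 'cc'

n(n+1)/2 = 16·17/2 = 136
Σ LCP = 0 + 1 + 1 + 0 + 1 + 2 + 3 + 2 + 0 + 1 + 2 + 1 + 2 + 3 + 1 + 2 = 22
distinct = 136 − 22 = 114

114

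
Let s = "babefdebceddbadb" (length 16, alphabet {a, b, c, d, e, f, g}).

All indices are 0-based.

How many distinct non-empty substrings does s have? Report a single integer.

124

sorted suffixes:
  #0 SA[0]=1  'abefdebceddbadb'
  #1 SA[1]=13  'adb'
  #2 SA[2]=15  'b'
  #3 SA[3]=0  'babefdebceddbadb'
  #4 SA[4]=12  'badb'
  #5 SA[5]=7  'bceddbadb'
  #6 SA[6]=2  'befdebceddbadb'
  #7 SA[7]=8  'ceddbadb'
  #8 SA[8]=14  'db'
  #9 SA[9]=11  'dbadb'
  #10 SA[10]=10  'ddbadb'
  #11 SA[11]=5  'debceddbadb'
  #12 SA[12]=6  'ebceddbadb'
  #13 SA[13]=9  'eddbadb'
  #14 SA[14]=3  'efdebceddbadb'
  #15 SA[15]=4  'fdebceddbadb'

SA = [1, 13, 15, 0, 12, 7, 2, 8, 14, 11, 10, 5, 6, 9, 3, 4]
rank  pair      lcp
   1  s[1:],s[13:]  1  'a'
   2  s[13:],s[15:]  0  ''
   3  s[15:],s[0:]  1  'b'
   4  s[0:],s[12:]  2  'ba'
   5  s[12:],s[7:]  1  'b'
   6  s[7:],s[2:]  1  'b'
   7  s[2:],s[8:]  0  ''
   8  s[8:],s[14:]  0  ''
   9  s[14:],s[11:]  2  'db'
  10  s[11:],s[10:]  1  'd'
  11  s[10:],s[5:]  1  'd'
  12  s[5:],s[6:]  0  ''
  13  s[6:],s[9:]  1  'e'
  14  s[9:],s[3:]  1  'e'
  15  s[3:],s[4:]  0  ''

n(n+1)/2 = 16·17/2 = 136
Σ LCP = 0 + 1 + 0 + 1 + 2 + 1 + 1 + 0 + 0 + 2 + 1 + 1 + 0 + 1 + 1 + 0 = 12
distinct = 136 − 12 = 124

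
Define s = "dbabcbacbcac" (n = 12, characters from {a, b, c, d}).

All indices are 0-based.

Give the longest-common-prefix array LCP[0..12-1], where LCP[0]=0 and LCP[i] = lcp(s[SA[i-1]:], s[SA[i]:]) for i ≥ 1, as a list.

[0, 1, 2, 0, 2, 1, 2, 0, 1, 1, 2, 0]

rank | idx | suffix
   0 |   2 | abcbacbcac
   1 |  10 | ac
   2 |   6 | acbcac
   3 |   1 | babcbacbcac
   4 |   5 | bacbcac
   5 |   8 | bcac
   6 |   3 | bcbacbcac
   7 |  11 | c
   8 |   9 | cac
   9 |   4 | cbacbcac
  10 |   7 | cbcac
  11 |   0 | dbabcbacbcac

SA = [2, 10, 6, 1, 5, 8, 3, 11, 9, 4, 7, 0]
i: (SA[i-1],SA[i]) lcp shared
  1: (2,10) 1 'a'
  2: (10,6) 2 'ac'
  3: (6,1) 0 ''
  4: (1,5) 2 'ba'
  5: (5,8) 1 'b'
  6: (8,3) 2 'bc'
  7: (3,11) 0 ''
  8: (11,9) 1 'c'
  9: (9,4) 1 'c'
  10: (4,7) 2 'cb'
  11: (7,0) 0 ''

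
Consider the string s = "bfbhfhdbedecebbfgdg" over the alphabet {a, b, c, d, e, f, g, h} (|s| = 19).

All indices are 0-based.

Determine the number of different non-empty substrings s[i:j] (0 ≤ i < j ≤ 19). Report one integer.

177

sorted suffixes:
  #0 SA[0]=13  'bbfgdg'
  #1 SA[1]=7  'bedecebbfgdg'
  #2 SA[2]=0  'bfbhfhdbedecebbfgdg'
  #3 SA[3]=14  'bfgdg'
  #4 SA[4]=2  'bhfhdbedecebbfgdg'
  #5 SA[5]=11  'cebbfgdg'
  #6 SA[6]=6  'dbedecebbfgdg'
  #7 SA[7]=9  'decebbfgdg'
  #8 SA[8]=17  'dg'
  #9 SA[9]=12  'ebbfgdg'
  #10 SA[10]=10  'ecebbfgdg'
  #11 SA[11]=8  'edecebbfgdg'
  #12 SA[12]=1  'fbhfhdbedecebbfgdg'
  #13 SA[13]=15  'fgdg'
  #14 SA[14]=4  'fhdbedecebbfgdg'
  #15 SA[15]=18  'g'
  #16 SA[16]=16  'gdg'
  #17 SA[17]=5  'hdbedecebbfgdg'
  #18 SA[18]=3  'hfhdbedecebbfgdg'

SA = [13, 7, 0, 14, 2, 11, 6, 9, 17, 12, 10, 8, 1, 15, 4, 18, 16, 5, 3]
[i] adj suffixes → lcp
  [1] 13/7 → 1 ('b')
  [2] 7/0 → 1 ('b')
  [3] 0/14 → 2 ('bf')
  [4] 14/2 → 1 ('b')
  [5] 2/11 → 0 ('')
  [6] 11/6 → 0 ('')
  [7] 6/9 → 1 ('d')
  [8] 9/17 → 1 ('d')
  [9] 17/12 → 0 ('')
  [10] 12/10 → 1 ('e')
  [11] 10/8 → 1 ('e')
  [12] 8/1 → 0 ('')
  [13] 1/15 → 1 ('f')
  [14] 15/4 → 1 ('f')
  [15] 4/18 → 0 ('')
  [16] 18/16 → 1 ('g')
  [17] 16/5 → 0 ('')
  [18] 5/3 → 1 ('h')

n(n+1)/2 = 19·20/2 = 190
Σ LCP = 0 + 1 + 1 + 2 + 1 + 0 + 0 + 1 + 1 + 0 + 1 + 1 + 0 + 1 + 1 + 0 + 1 + 0 + 1 = 13
distinct = 190 − 13 = 177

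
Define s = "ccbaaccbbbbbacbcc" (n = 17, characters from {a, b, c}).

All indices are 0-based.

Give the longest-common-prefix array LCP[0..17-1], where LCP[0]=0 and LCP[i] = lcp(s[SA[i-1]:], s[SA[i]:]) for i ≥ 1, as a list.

[0, 1, 2, 0, 2, 1, 2, 3, 4, 1, 0, 1, 2, 2, 1, 2, 3]

sorted suffixes:
  #0 SA[0]=3  'aaccbbbbbacbcc'
  #1 SA[1]=12  'acbcc'
  #2 SA[2]=4  'accbbbbbacbcc'
  #3 SA[3]=2  'baaccbbbbbacbcc'
  #4 SA[4]=11  'bacbcc'
  #5 SA[5]=10  'bbacbcc'
  #6 SA[6]=9  'bbbacbcc'
  #7 SA[7]=8  'bbbbacbcc'
  #8 SA[8]=7  'bbbbbacbcc'
  #9 SA[9]=14  'bcc'
  #10 SA[10]=16  'c'
  #11 SA[11]=1  'cbaaccbbbbbacbcc'
  #12 SA[12]=6  'cbbbbbacbcc'
  #13 SA[13]=13  'cbcc'
  #14 SA[14]=15  'cc'
  #15 SA[15]=0  'ccbaaccbbbbbacbcc'
  #16 SA[16]=5  'ccbbbbbacbcc'

SA = [3, 12, 4, 2, 11, 10, 9, 8, 7, 14, 16, 1, 6, 13, 15, 0, 5]
i: (SA[i-1],SA[i]) lcp shared
  1: (3,12) 1 'a'
  2: (12,4) 2 'ac'
  3: (4,2) 0 ''
  4: (2,11) 2 'ba'
  5: (11,10) 1 'b'
  6: (10,9) 2 'bb'
  7: (9,8) 3 'bbb'
  8: (8,7) 4 'bbbb'
  9: (7,14) 1 'b'
  10: (14,16) 0 ''
  11: (16,1) 1 'c'
  12: (1,6) 2 'cb'
  13: (6,13) 2 'cb'
  14: (13,15) 1 'c'
  15: (15,0) 2 'cc'
  16: (0,5) 3 'ccb'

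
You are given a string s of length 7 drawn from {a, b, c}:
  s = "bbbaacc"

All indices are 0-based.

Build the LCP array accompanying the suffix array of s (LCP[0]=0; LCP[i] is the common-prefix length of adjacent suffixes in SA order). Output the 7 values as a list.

[0, 1, 0, 1, 2, 0, 1]

sorted suffixes:
  #0 SA[0]=3  'aacc'
  #1 SA[1]=4  'acc'
  #2 SA[2]=2  'baacc'
  #3 SA[3]=1  'bbaacc'
  #4 SA[4]=0  'bbbaacc'
  #5 SA[5]=6  'c'
  #6 SA[6]=5  'cc'

SA = [3, 4, 2, 1, 0, 6, 5]
[i] adj suffixes → lcp
  [1] 3/4 → 1 ('a')
  [2] 4/2 → 0 ('')
  [3] 2/1 → 1 ('b')
  [4] 1/0 → 2 ('bb')
  [5] 0/6 → 0 ('')
  [6] 6/5 → 1 ('c')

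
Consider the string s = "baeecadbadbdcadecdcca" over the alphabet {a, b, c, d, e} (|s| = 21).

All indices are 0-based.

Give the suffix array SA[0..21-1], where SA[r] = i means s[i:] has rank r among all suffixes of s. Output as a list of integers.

[20, 5, 8, 13, 1, 7, 0, 10, 19, 4, 12, 18, 16, 6, 9, 11, 17, 14, 3, 15, 2]

rank→(start, suffix):
  0 → (20, 'a')
  1 → (5, 'adbadbdcadecdcca')
  2 → (8, 'adbdcadecdcca')
  3 → (13, 'adecdcca')
  4 → (1, 'aeecadbadbdcadecdcca')
  5 → (7, 'badbdcadecdcca')
  6 → (0, 'baeecadbadbdcadecdcca')
  7 → (10, 'bdcadecdcca')
  8 → (19, 'ca')
  9 → (4, 'cadbadbdcadecdcca')
  10 → (12, 'cadecdcca')
  11 → (18, 'cca')
  12 → (16, 'cdcca')
  13 → (6, 'dbadbdcadecdcca')
  14 → (9, 'dbdcadecdcca')
  15 → (11, 'dcadecdcca')
  16 → (17, 'dcca')
  17 → (14, 'decdcca')
  18 → (3, 'ecadbadbdcadecdcca')
  19 → (15, 'ecdcca')
  20 → (2, 'eecadbadbdcadecdcca')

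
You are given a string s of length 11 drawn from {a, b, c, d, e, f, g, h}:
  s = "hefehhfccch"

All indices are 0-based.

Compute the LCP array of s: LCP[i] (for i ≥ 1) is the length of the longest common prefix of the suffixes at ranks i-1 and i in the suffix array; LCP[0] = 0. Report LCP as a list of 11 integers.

[0, 2, 1, 0, 1, 0, 1, 0, 1, 1, 1]

rank | idx | suffix
   0 |   7 | ccch
   1 |   8 | cch
   2 |   9 | ch
   3 |   1 | efehhfccch
   4 |   3 | ehhfccch
   5 |   6 | fccch
   6 |   2 | fehhfccch
   7 |  10 | h
   8 |   0 | hefehhfccch
   9 |   5 | hfccch
  10 |   4 | hhfccch

SA = [7, 8, 9, 1, 3, 6, 2, 10, 0, 5, 4]
rank  pair      lcp
   1  s[7:],s[8:]  2  'cc'
   2  s[8:],s[9:]  1  'c'
   3  s[9:],s[1:]  0  ''
   4  s[1:],s[3:]  1  'e'
   5  s[3:],s[6:]  0  ''
   6  s[6:],s[2:]  1  'f'
   7  s[2:],s[10:]  0  ''
   8  s[10:],s[0:]  1  'h'
   9  s[0:],s[5:]  1  'h'
  10  s[5:],s[4:]  1  'h'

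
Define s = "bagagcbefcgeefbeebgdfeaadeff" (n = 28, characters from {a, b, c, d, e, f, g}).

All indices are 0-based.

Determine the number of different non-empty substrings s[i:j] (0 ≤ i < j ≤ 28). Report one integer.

rank | idx | suffix
   0 |  22 | aadeff
   1 |  23 | adeff
   2 |   1 | agagcbefcgeefbeebgdfeaadeff
   3 |   3 | agcbefcgeefbeebgdfeaadeff
   4 |   0 | bagagcbefcgeefbeebgdfeaadeff
   5 |  14 | beebgdfeaadeff
   6 |   6 | befcgeefbeebgdfeaadeff
   7 |  17 | bgdfeaadeff
   8 |   5 | cbefcgeefbeebgdfeaadeff
   9 |   9 | cgeefbeebgdfeaadeff
  10 |  24 | deff
  11 |  19 | dfeaadeff
  12 |  21 | eaadeff
  13 |  16 | ebgdfeaadeff
  14 |  15 | eebgdfeaadeff
  15 |  11 | eefbeebgdfeaadeff
  16 |  12 | efbeebgdfeaadeff
  17 |   7 | efcgeefbeebgdfeaadeff
  18 |  25 | eff
  19 |  27 | f
  20 |  13 | fbeebgdfeaadeff
  21 |   8 | fcgeefbeebgdfeaadeff
  22 |  20 | feaadeff
  23 |  26 | ff
  24 |   2 | gagcbefcgeefbeebgdfeaadeff
  25 |   4 | gcbefcgeefbeebgdfeaadeff
  26 |  18 | gdfeaadeff
  27 |  10 | geefbeebgdfeaadeff

SA = [22, 23, 1, 3, 0, 14, 6, 17, 5, 9, 24, 19, 21, 16, 15, 11, 12, 7, 25, 27, 13, 8, 20, 26, 2, 4, 18, 10]
rank  pair      lcp
   1  s[22:],s[23:]  1  'a'
   2  s[23:],s[1:]  1  'a'
   3  s[1:],s[3:]  2  'ag'
   4  s[3:],s[0:]  0  ''
   5  s[0:],s[14:]  1  'b'
   6  s[14:],s[6:]  2  'be'
   7  s[6:],s[17:]  1  'b'
   8  s[17:],s[5:]  0  ''
   9  s[5:],s[9:]  1  'c'
  10  s[9:],s[24:]  0  ''
  11  s[24:],s[19:]  1  'd'
  12  s[19:],s[21:]  0  ''
  13  s[21:],s[16:]  1  'e'
  14  s[16:],s[15:]  1  'e'
  15  s[15:],s[11:]  2  'ee'
  16  s[11:],s[12:]  1  'e'
  17  s[12:],s[7:]  2  'ef'
  18  s[7:],s[25:]  2  'ef'
  19  s[25:],s[27:]  0  ''
  20  s[27:],s[13:]  1  'f'
  21  s[13:],s[8:]  1  'f'
  22  s[8:],s[20:]  1  'f'
  23  s[20:],s[26:]  1  'f'
  24  s[26:],s[2:]  0  ''
  25  s[2:],s[4:]  1  'g'
  26  s[4:],s[18:]  1  'g'
  27  s[18:],s[10:]  1  'g'

n(n+1)/2 = 28·29/2 = 406
Σ LCP = 0 + 1 + 1 + 2 + 0 + 1 + 2 + 1 + 0 + 1 + 0 + 1 + 0 + 1 + 1 + 2 + 1 + 2 + 2 + 0 + 1 + 1 + 1 + 1 + 0 + 1 + 1 + 1 = 26
distinct = 406 − 26 = 380

380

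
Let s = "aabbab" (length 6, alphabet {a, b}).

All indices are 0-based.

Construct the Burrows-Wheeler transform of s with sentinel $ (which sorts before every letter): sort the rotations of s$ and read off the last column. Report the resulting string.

b$baaba

rank  rotation last
    0  $aabbab  b
    1  aabbab$  $
    2  ab$aabb  b
    3  abbab$a  a
    4  b$aabba  a
    5  bab$aab  b
    6  bbab$aa  a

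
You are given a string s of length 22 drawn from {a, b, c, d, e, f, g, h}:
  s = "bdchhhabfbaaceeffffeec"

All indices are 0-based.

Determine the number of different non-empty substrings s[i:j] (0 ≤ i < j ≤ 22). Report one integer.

233

rank | idx | suffix
   0 |  10 | aaceeffffeec
   1 |   6 | abfbaaceeffffeec
   2 |  11 | aceeffffeec
   3 |   9 | baaceeffffeec
   4 |   0 | bdchhhabfbaaceeffffeec
   5 |   7 | bfbaaceeffffeec
   6 |  21 | c
   7 |  12 | ceeffffeec
   8 |   2 | chhhabfbaaceeffffeec
   9 |   1 | dchhhabfbaaceeffffeec
  10 |  20 | ec
  11 |  19 | eec
  12 |  13 | eeffffeec
  13 |  14 | effffeec
  14 |   8 | fbaaceeffffeec
  15 |  18 | feec
  16 |  17 | ffeec
  17 |  16 | fffeec
  18 |  15 | ffffeec
  19 |   5 | habfbaaceeffffeec
  20 |   4 | hhabfbaaceeffffeec
  21 |   3 | hhhabfbaaceeffffeec

SA = [10, 6, 11, 9, 0, 7, 21, 12, 2, 1, 20, 19, 13, 14, 8, 18, 17, 16, 15, 5, 4, 3]
rank  pair      lcp
   1  s[10:],s[6:]  1  'a'
   2  s[6:],s[11:]  1  'a'
   3  s[11:],s[9:]  0  ''
   4  s[9:],s[0:]  1  'b'
   5  s[0:],s[7:]  1  'b'
   6  s[7:],s[21:]  0  ''
   7  s[21:],s[12:]  1  'c'
   8  s[12:],s[2:]  1  'c'
   9  s[2:],s[1:]  0  ''
  10  s[1:],s[20:]  0  ''
  11  s[20:],s[19:]  1  'e'
  12  s[19:],s[13:]  2  'ee'
  13  s[13:],s[14:]  1  'e'
  14  s[14:],s[8:]  0  ''
  15  s[8:],s[18:]  1  'f'
  16  s[18:],s[17:]  1  'f'
  17  s[17:],s[16:]  2  'ff'
  18  s[16:],s[15:]  3  'fff'
  19  s[15:],s[5:]  0  ''
  20  s[5:],s[4:]  1  'h'
  21  s[4:],s[3:]  2  'hh'

n(n+1)/2 = 22·23/2 = 253
Σ LCP = 0 + 1 + 1 + 0 + 1 + 1 + 0 + 1 + 1 + 0 + 0 + 1 + 2 + 1 + 0 + 1 + 1 + 2 + 3 + 0 + 1 + 2 = 20
distinct = 253 − 20 = 233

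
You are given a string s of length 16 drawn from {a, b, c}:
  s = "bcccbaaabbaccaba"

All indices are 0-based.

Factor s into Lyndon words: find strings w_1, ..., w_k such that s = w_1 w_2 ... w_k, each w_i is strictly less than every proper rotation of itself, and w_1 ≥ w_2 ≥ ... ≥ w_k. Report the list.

["bccc", "b", "aaabbaccab", "a"]

emit factor 1: 'bccc' (i=0, period=4)
emit factor 2: 'b' (i=4, period=1)
emit factor 3: 'aaabbaccab' (i=5, period=10)
emit factor 4: 'a' (i=15, period=1)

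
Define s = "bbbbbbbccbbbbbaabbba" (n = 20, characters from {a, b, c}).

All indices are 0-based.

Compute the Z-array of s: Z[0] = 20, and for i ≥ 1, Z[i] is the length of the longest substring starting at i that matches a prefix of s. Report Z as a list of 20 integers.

Z[0]=20
i=1: outside box; Z[1]=6 grow→box=[1,7)
i=2: min(r-i=5, Z[1]=6)=5; Z[2]=5
i=3: min(r-i=4, Z[2]=5)=4; Z[3]=4
i=4: min(r-i=3, Z[3]=4)=3; Z[4]=3
i=5: min(r-i=2, Z[4]=3)=2; Z[5]=2
i=6: min(r-i=1, Z[5]=2)=1; Z[6]=1
i=7: outside box; Z[7]=0
i=8: outside box; Z[8]=0
i=9: outside box; Z[9]=5 grow→box=[9,14)
i=10: min(r-i=4, Z[1]=6)=4; Z[10]=4
i=11: min(r-i=3, Z[2]=5)=3; Z[11]=3
i=12: min(r-i=2, Z[3]=4)=2; Z[12]=2
i=13: min(r-i=1, Z[4]=3)=1; Z[13]=1
i=14: outside box; Z[14]=0
i=15: outside box; Z[15]=0
i=16: outside box; Z[16]=3 grow→box=[16,19)
i=17: min(r-i=2, Z[1]=6)=2; Z[17]=2
i=18: min(r-i=1, Z[2]=5)=1; Z[18]=1
i=19: outside box; Z[19]=0

[20, 6, 5, 4, 3, 2, 1, 0, 0, 5, 4, 3, 2, 1, 0, 0, 3, 2, 1, 0]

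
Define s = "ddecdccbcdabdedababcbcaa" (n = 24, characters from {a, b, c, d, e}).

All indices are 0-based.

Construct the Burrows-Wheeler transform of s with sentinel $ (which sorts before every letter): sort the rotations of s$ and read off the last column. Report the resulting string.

rank  rotation                   last
    0  $ddecdccbcdabdedababcbcaa  a
    1  a$ddecdccbcdabdedababcbca  a
    2  aa$ddecdccbcdabdedababcbc  c
    3  ababcbcaa$ddecdccbcdabded  d
    4  abcbcaa$ddecdccbcdabdedab  b
    5  abdedababcbcaa$ddecdccbcd  d
    6  babcbcaa$ddecdccbcdabdeda  a
    7  bcaa$ddecdccbcdabdedababc  c
    8  bcbcaa$ddecdccbcdabdedaba  a
    9  bcdabdedababcbcaa$ddecdcc  c
   10  bdedababcbcaa$ddecdccbcda  a
   11  caa$ddecdccbcdabdedababcb  b
   12  cbcaa$ddecdccbcdabdedabab  b
   13  cbcdabdedababcbcaa$ddecdc  c
   14  ccbcdabdedababcbcaa$ddecd  d
   15  cdabdedababcbcaa$ddecdccb  b
   16  cdccbcdabdedababcbcaa$dde  e
   17  dababcbcaa$ddecdccbcdabde  e
   18  dabdedababcbcaa$ddecdccbc  c
   19  dccbcdabdedababcbcaa$ddec  c
   20  ddecdccbcdabdedababcbcaa$  $
   21  decdccbcdabdedababcbcaa$d  d
   22  dedababcbcaa$ddecdccbcdab  b
   23  ecdccbcdabdedababcbcaa$dd  d
   24  edababcbcaa$ddecdccbcdabd  d

aacdbdacacabbcdbeecc$dbdd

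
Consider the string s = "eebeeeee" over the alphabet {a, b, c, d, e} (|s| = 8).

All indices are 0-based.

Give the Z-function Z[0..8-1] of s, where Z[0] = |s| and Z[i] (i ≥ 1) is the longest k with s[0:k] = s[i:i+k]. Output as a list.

[8, 1, 0, 2, 2, 2, 2, 1]

Z[0]=8
i=1: outside box; Z[1]=1 grow→box=[1,2)
i=2: outside box; Z[2]=0
i=3: outside box; Z[3]=2 grow→box=[3,5)
i=4: min(r-i=1, Z[1]=1)=1; Z[4]=2 grow→box=[4,6)
i=5: min(r-i=1, Z[1]=1)=1; Z[5]=2 grow→box=[5,7)
i=6: min(r-i=1, Z[1]=1)=1; Z[6]=2 grow→box=[6,8)
i=7: min(r-i=1, Z[1]=1)=1; Z[7]=1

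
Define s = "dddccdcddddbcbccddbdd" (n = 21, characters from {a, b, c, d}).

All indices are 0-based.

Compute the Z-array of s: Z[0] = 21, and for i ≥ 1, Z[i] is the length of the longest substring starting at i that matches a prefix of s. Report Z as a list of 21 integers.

Z[0]=21
i=1: i≥r, start 0; Z[1]=2 extend→box=[1,3)
i=2: min(r-i=1, Z[1]=2)=1; Z[2]=1
i=3: i≥r, start 0; Z[3]=0
i=4: i≥r, start 0; Z[4]=0
i=5: i≥r, start 0; Z[5]=1 extend→box=[5,6)
i=6: i≥r, start 0; Z[6]=0
i=7: i≥r, start 0; Z[7]=3 extend→box=[7,10)
i=8: min(r-i=2, Z[1]=2)=2; Z[8]=3 extend→box=[8,11)
i=9: min(r-i=2, Z[1]=2)=2; Z[9]=2
i=10: min(r-i=1, Z[2]=1)=1; Z[10]=1
i=11: i≥r, start 0; Z[11]=0
i=12: i≥r, start 0; Z[12]=0
i=13: i≥r, start 0; Z[13]=0
i=14: i≥r, start 0; Z[14]=0
i=15: i≥r, start 0; Z[15]=0
i=16: i≥r, start 0; Z[16]=2 extend→box=[16,18)
i=17: min(r-i=1, Z[1]=2)=1; Z[17]=1
i=18: i≥r, start 0; Z[18]=0
i=19: i≥r, start 0; Z[19]=2 extend→box=[19,21)
i=20: min(r-i=1, Z[1]=2)=1; Z[20]=1

[21, 2, 1, 0, 0, 1, 0, 3, 3, 2, 1, 0, 0, 0, 0, 0, 2, 1, 0, 2, 1]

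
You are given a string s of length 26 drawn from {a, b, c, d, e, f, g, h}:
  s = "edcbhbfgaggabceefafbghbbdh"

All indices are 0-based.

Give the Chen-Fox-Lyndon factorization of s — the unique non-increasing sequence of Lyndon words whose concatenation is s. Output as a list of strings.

emit factor 1: 'e' (i=0, period=1)
emit factor 2: 'd' (i=1, period=1)
emit factor 3: 'c' (i=2, period=1)
emit factor 4: 'bh' (i=3, period=2)
emit factor 5: 'bfg' (i=5, period=3)
emit factor 6: 'agg' (i=8, period=3)
emit factor 7: 'abceefafbghbbdh' (i=11, period=15)

["e", "d", "c", "bh", "bfg", "agg", "abceefafbghbbdh"]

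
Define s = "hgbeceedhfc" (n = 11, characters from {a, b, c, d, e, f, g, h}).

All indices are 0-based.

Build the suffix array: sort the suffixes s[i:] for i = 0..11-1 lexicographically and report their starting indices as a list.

rank | idx | suffix
   0 |   2 | beceedhfc
   1 |  10 | c
   2 |   4 | ceedhfc
   3 |   7 | dhfc
   4 |   3 | eceedhfc
   5 |   6 | edhfc
   6 |   5 | eedhfc
   7 |   9 | fc
   8 |   1 | gbeceedhfc
   9 |   8 | hfc
  10 |   0 | hgbeceedhfc

[2, 10, 4, 7, 3, 6, 5, 9, 1, 8, 0]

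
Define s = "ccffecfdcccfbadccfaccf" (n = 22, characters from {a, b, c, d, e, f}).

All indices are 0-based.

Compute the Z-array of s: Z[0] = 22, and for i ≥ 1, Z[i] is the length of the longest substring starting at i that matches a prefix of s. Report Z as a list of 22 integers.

[22, 1, 0, 0, 0, 1, 0, 0, 2, 3, 1, 0, 0, 0, 0, 3, 1, 0, 0, 3, 1, 0]

Z[0]=22
i=1: outside box; Z[1]=1 extend→box=[1,2)
i=2: outside box; Z[2]=0
i=3: outside box; Z[3]=0
i=4: outside box; Z[4]=0
i=5: outside box; Z[5]=1 extend→box=[5,6)
i=6: outside box; Z[6]=0
i=7: outside box; Z[7]=0
i=8: outside box; Z[8]=2 extend→box=[8,10)
i=9: min(r-i=1, Z[1]=1)=1; Z[9]=3 extend→box=[9,12)
i=10: min(r-i=2, Z[1]=1)=1; Z[10]=1
i=11: min(r-i=1, Z[2]=0)=0; Z[11]=0
i=12: outside box; Z[12]=0
i=13: outside box; Z[13]=0
i=14: outside box; Z[14]=0
i=15: outside box; Z[15]=3 extend→box=[15,18)
i=16: min(r-i=2, Z[1]=1)=1; Z[16]=1
i=17: min(r-i=1, Z[2]=0)=0; Z[17]=0
i=18: outside box; Z[18]=0
i=19: outside box; Z[19]=3 extend→box=[19,22)
i=20: min(r-i=2, Z[1]=1)=1; Z[20]=1
i=21: min(r-i=1, Z[2]=0)=0; Z[21]=0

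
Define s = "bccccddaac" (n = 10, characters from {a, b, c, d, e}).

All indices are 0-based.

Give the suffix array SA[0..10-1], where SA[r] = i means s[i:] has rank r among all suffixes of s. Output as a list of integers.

[7, 8, 0, 9, 1, 2, 3, 4, 6, 5]

rank | idx | suffix
   0 |   7 | aac
   1 |   8 | ac
   2 |   0 | bccccddaac
   3 |   9 | c
   4 |   1 | ccccddaac
   5 |   2 | cccddaac
   6 |   3 | ccddaac
   7 |   4 | cddaac
   8 |   6 | daac
   9 |   5 | ddaac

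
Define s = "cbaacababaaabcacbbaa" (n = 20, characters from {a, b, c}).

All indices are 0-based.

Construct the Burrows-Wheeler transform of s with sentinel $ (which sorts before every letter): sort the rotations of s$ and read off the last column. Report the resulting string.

aabbabbcaacbacacaab$a

rank  rotation               last
    0  $cbaacababaaabcacbbaa  a
    1  a$cbaacababaaabcacbba  a
    2  aa$cbaacababaaabcacbb  b
    3  aaabcacbbaa$cbaacabab  b
    4  aabcacbbaa$cbaacababa  a
    5  aacababaaabcacbbaa$cb  b
    6  abaaabcacbbaa$cbaacab  b
    7  ababaaabcacbbaa$cbaac  c
    8  abcacbbaa$cbaacababaa  a
    9  acababaaabcacbbaa$cba  a
   10  acbbaa$cbaacababaaabc  c
   11  baa$cbaacababaaabcacb  b
   12  baaabcacbbaa$cbaacaba  a
   13  baacababaaabcacbbaa$c  c
   14  babaaabcacbbaa$cbaaca  a
   15  bbaa$cbaacababaaabcac  c
   16  bcacbbaa$cbaacababaaa  a
   17  cababaaabcacbbaa$cbaa  a
   18  cacbbaa$cbaacababaaab  b
   19  cbaacababaaabcacbbaa$  $
   20  cbbaa$cbaacababaaabca  a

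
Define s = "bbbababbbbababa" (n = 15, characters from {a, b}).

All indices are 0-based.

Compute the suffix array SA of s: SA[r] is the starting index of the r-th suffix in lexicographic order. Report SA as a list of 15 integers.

rank | idx | suffix
   0 |  14 | a
   1 |  12 | aba
   2 |  10 | ababa
   3 |   3 | ababbbbababa
   4 |   5 | abbbbababa
   5 |  13 | ba
   6 |  11 | baba
   7 |   9 | bababa
   8 |   2 | bababbbbababa
   9 |   4 | babbbbababa
  10 |   8 | bbababa
  11 |   1 | bbababbbbababa
  12 |   7 | bbbababa
  13 |   0 | bbbababbbbababa
  14 |   6 | bbbbababa

[14, 12, 10, 3, 5, 13, 11, 9, 2, 4, 8, 1, 7, 0, 6]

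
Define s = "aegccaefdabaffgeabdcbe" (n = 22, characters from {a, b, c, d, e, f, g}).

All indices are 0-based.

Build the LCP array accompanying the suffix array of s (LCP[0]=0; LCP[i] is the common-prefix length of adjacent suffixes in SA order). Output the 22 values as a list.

[0, 2, 1, 2, 1, 0, 1, 1, 0, 1, 1, 0, 1, 0, 1, 1, 1, 0, 1, 1, 0, 1]

rank | idx | suffix
   0 |   9 | abaffgeabdcbe
   1 |  16 | abdcbe
   2 |   5 | aefdabaffgeabdcbe
   3 |   0 | aegccaefdabaffgeabdcbe
   4 |  11 | affgeabdcbe
   5 |  10 | baffgeabdcbe
   6 |  17 | bdcbe
   7 |  20 | be
   8 |   4 | caefdabaffgeabdcbe
   9 |  19 | cbe
  10 |   3 | ccaefdabaffgeabdcbe
  11 |   8 | dabaffgeabdcbe
  12 |  18 | dcbe
  13 |  21 | e
  14 |  15 | eabdcbe
  15 |   6 | efdabaffgeabdcbe
  16 |   1 | egccaefdabaffgeabdcbe
  17 |   7 | fdabaffgeabdcbe
  18 |  12 | ffgeabdcbe
  19 |  13 | fgeabdcbe
  20 |   2 | gccaefdabaffgeabdcbe
  21 |  14 | geabdcbe

SA = [9, 16, 5, 0, 11, 10, 17, 20, 4, 19, 3, 8, 18, 21, 15, 6, 1, 7, 12, 13, 2, 14]
[i] adj suffixes → lcp
  [1] 9/16 → 2 ('ab')
  [2] 16/5 → 1 ('a')
  [3] 5/0 → 2 ('ae')
  [4] 0/11 → 1 ('a')
  [5] 11/10 → 0 ('')
  [6] 10/17 → 1 ('b')
  [7] 17/20 → 1 ('b')
  [8] 20/4 → 0 ('')
  [9] 4/19 → 1 ('c')
  [10] 19/3 → 1 ('c')
  [11] 3/8 → 0 ('')
  [12] 8/18 → 1 ('d')
  [13] 18/21 → 0 ('')
  [14] 21/15 → 1 ('e')
  [15] 15/6 → 1 ('e')
  [16] 6/1 → 1 ('e')
  [17] 1/7 → 0 ('')
  [18] 7/12 → 1 ('f')
  [19] 12/13 → 1 ('f')
  [20] 13/2 → 0 ('')
  [21] 2/14 → 1 ('g')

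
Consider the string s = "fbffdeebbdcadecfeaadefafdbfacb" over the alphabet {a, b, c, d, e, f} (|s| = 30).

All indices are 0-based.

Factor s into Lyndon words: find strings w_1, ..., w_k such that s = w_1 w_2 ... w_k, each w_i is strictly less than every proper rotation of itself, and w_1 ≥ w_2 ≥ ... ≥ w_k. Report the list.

emit factor 1: 'f' (i=0, period=1)
emit factor 2: 'bffdee' (i=1, period=6)
emit factor 3: 'bbdc' (i=7, period=4)
emit factor 4: 'adecfe' (i=11, period=6)
emit factor 5: 'aadefafdbfacb' (i=17, period=13)

["f", "bffdee", "bbdc", "adecfe", "aadefafdbfacb"]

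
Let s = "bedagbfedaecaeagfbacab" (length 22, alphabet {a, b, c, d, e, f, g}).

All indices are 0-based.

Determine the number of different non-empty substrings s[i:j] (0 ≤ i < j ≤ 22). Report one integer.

rank→(start, suffix):
  0 → (20, 'ab')
  1 → (18, 'acab')
  2 → (12, 'aeagfbacab')
  3 → (9, 'aecaeagfbacab')
  4 → (3, 'agbfedaecaeagfbacab')
  5 → (14, 'agfbacab')
  6 → (21, 'b')
  7 → (17, 'bacab')
  8 → (0, 'bedagbfedaecaeagfbacab')
  9 → (5, 'bfedaecaeagfbacab')
  10 → (19, 'cab')
  11 → (11, 'caeagfbacab')
  12 → (8, 'daecaeagfbacab')
  13 → (2, 'dagbfedaecaeagfbacab')
  14 → (13, 'eagfbacab')
  15 → (10, 'ecaeagfbacab')
  16 → (7, 'edaecaeagfbacab')
  17 → (1, 'edagbfedaecaeagfbacab')
  18 → (16, 'fbacab')
  19 → (6, 'fedaecaeagfbacab')
  20 → (4, 'gbfedaecaeagfbacab')
  21 → (15, 'gfbacab')

SA = [20, 18, 12, 9, 3, 14, 21, 17, 0, 5, 19, 11, 8, 2, 13, 10, 7, 1, 16, 6, 4, 15]
i: (SA[i-1],SA[i]) lcp shared
  1: (20,18) 1 'a'
  2: (18,12) 1 'a'
  3: (12,9) 2 'ae'
  4: (9,3) 1 'a'
  5: (3,14) 2 'ag'
  6: (14,21) 0 ''
  7: (21,17) 1 'b'
  8: (17,0) 1 'b'
  9: (0,5) 1 'b'
  10: (5,19) 0 ''
  11: (19,11) 2 'ca'
  12: (11,8) 0 ''
  13: (8,2) 2 'da'
  14: (2,13) 0 ''
  15: (13,10) 1 'e'
  16: (10,7) 1 'e'
  17: (7,1) 3 'eda'
  18: (1,16) 0 ''
  19: (16,6) 1 'f'
  20: (6,4) 0 ''
  21: (4,15) 1 'g'

n(n+1)/2 = 22·23/2 = 253
Σ LCP = 0 + 1 + 1 + 2 + 1 + 2 + 0 + 1 + 1 + 1 + 0 + 2 + 0 + 2 + 0 + 1 + 1 + 3 + 0 + 1 + 0 + 1 = 21
distinct = 253 − 21 = 232

232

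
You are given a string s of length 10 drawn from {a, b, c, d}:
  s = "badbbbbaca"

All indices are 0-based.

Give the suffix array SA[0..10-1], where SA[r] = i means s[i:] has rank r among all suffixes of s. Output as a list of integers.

sorted suffixes:
  #0 SA[0]=9  'a'
  #1 SA[1]=7  'aca'
  #2 SA[2]=1  'adbbbbaca'
  #3 SA[3]=6  'baca'
  #4 SA[4]=0  'badbbbbaca'
  #5 SA[5]=5  'bbaca'
  #6 SA[6]=4  'bbbaca'
  #7 SA[7]=3  'bbbbaca'
  #8 SA[8]=8  'ca'
  #9 SA[9]=2  'dbbbbaca'

[9, 7, 1, 6, 0, 5, 4, 3, 8, 2]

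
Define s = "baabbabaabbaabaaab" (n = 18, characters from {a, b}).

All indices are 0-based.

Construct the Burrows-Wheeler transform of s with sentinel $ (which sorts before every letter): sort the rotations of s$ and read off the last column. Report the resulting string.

bbabbbaabaaaaba$baa

rank  rotation             last
    0  $baabbabaabbaabaaab  b
    1  aaab$baabbabaabbaab  b
    2  aab$baabbabaabbaaba  a
    3  aabaaab$baabbabaabb  b
    4  aabbaabaaab$baabbab  b
    5  aabbabaabbaabaaab$b  b
    6  ab$baabbabaabbaabaa  a
    7  abaaab$baabbabaabba  a
    8  abaabbaabaaab$baabb  b
    9  abbaabaaab$baabbaba  a
   10  abbabaabbaabaaab$ba  a
   11  b$baabbabaabbaabaaa  a
   12  baaab$baabbabaabbaa  a
   13  baabaaab$baabbabaab  b
   14  baabbaabaaab$baabba  a
   15  baabbabaabbaabaaab$  $
   16  babaabbaabaaab$baab  b
   17  bbaabaaab$baabbabaa  a
   18  bbabaabbaabaaab$baa  a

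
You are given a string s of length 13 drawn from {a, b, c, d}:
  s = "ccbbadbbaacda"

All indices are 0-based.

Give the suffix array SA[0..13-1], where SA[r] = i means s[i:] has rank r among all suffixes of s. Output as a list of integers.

[12, 8, 9, 4, 7, 3, 6, 2, 1, 0, 10, 11, 5]

sorted suffixes:
  #0 SA[0]=12  'a'
  #1 SA[1]=8  'aacda'
  #2 SA[2]=9  'acda'
  #3 SA[3]=4  'adbbaacda'
  #4 SA[4]=7  'baacda'
  #5 SA[5]=3  'badbbaacda'
  #6 SA[6]=6  'bbaacda'
  #7 SA[7]=2  'bbadbbaacda'
  #8 SA[8]=1  'cbbadbbaacda'
  #9 SA[9]=0  'ccbbadbbaacda'
  #10 SA[10]=10  'cda'
  #11 SA[11]=11  'da'
  #12 SA[12]=5  'dbbaacda'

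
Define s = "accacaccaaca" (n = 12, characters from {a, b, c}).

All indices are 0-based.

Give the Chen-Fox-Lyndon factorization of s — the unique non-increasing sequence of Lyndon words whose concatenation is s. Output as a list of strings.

emit factor 1: 'acc' (i=0, period=3)
emit factor 2: 'acacc' (i=3, period=5)
emit factor 3: 'aac' (i=8, period=3)
emit factor 4: 'a' (i=11, period=1)

["acc", "acacc", "aac", "a"]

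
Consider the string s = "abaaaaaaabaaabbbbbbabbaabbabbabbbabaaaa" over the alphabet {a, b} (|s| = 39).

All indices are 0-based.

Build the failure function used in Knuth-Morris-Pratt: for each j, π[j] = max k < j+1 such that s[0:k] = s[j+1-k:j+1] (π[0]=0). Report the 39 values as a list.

[0, 0, 1, 1, 1, 1, 1, 1, 1, 2, 3, 4, 5, 2, 0, 0, 0, 0, 0, 1, 2, 0, 1, 1, 2, 0, 1, 2, 0, 1, 2, 0, 0, 1, 2, 3, 4, 5, 6]

π[0] = 0
j=1 s[j]='b': π[1]=0 (border '')
j=2 s[j]='a': π[2]=1 (border 'a')
j=3 s[j]='a': k: 1→0; π[3]=1 (border 'a')
j=4 s[j]='a': k: 1→0; π[4]=1 (border 'a')
j=5 s[j]='a': k: 1→0; π[5]=1 (border 'a')
j=6 s[j]='a': k: 1→0; π[6]=1 (border 'a')
j=7 s[j]='a': k: 1→0; π[7]=1 (border 'a')
j=8 s[j]='a': k: 1→0; π[8]=1 (border 'a')
j=9 s[j]='b': π[9]=2 (border 'ab')
j=10 s[j]='a': π[10]=3 (border 'aba')
j=11 s[j]='a': π[11]=4 (border 'abaa')
j=12 s[j]='a': π[12]=5 (border 'abaaa')
j=13 s[j]='b': k: 5→1; π[13]=2 (border 'ab')
j=14 s[j]='b': k: 2→0; π[14]=0 (border '')
j=15 s[j]='b': π[15]=0 (border '')
j=16 s[j]='b': π[16]=0 (border '')
j=17 s[j]='b': π[17]=0 (border '')
j=18 s[j]='b': π[18]=0 (border '')
j=19 s[j]='a': π[19]=1 (border 'a')
j=20 s[j]='b': π[20]=2 (border 'ab')
j=21 s[j]='b': k: 2→0; π[21]=0 (border '')
j=22 s[j]='a': π[22]=1 (border 'a')
j=23 s[j]='a': k: 1→0; π[23]=1 (border 'a')
j=24 s[j]='b': π[24]=2 (border 'ab')
j=25 s[j]='b': k: 2→0; π[25]=0 (border '')
j=26 s[j]='a': π[26]=1 (border 'a')
j=27 s[j]='b': π[27]=2 (border 'ab')
j=28 s[j]='b': k: 2→0; π[28]=0 (border '')
j=29 s[j]='a': π[29]=1 (border 'a')
j=30 s[j]='b': π[30]=2 (border 'ab')
j=31 s[j]='b': k: 2→0; π[31]=0 (border '')
j=32 s[j]='b': π[32]=0 (border '')
j=33 s[j]='a': π[33]=1 (border 'a')
j=34 s[j]='b': π[34]=2 (border 'ab')
j=35 s[j]='a': π[35]=3 (border 'aba')
j=36 s[j]='a': π[36]=4 (border 'abaa')
j=37 s[j]='a': π[37]=5 (border 'abaaa')
j=38 s[j]='a': π[38]=6 (border 'abaaaa')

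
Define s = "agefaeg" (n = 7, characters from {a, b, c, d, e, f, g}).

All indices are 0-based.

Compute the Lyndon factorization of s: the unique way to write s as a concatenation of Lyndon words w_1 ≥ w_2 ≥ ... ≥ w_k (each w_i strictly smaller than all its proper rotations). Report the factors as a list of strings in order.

emit factor 1: 'agef' (i=0, period=4)
emit factor 2: 'aeg' (i=4, period=3)

["agef", "aeg"]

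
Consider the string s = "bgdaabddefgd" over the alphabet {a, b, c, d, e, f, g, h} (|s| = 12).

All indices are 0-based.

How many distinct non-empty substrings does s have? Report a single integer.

rank | idx | suffix
   0 |   3 | aabddefgd
   1 |   4 | abddefgd
   2 |   5 | bddefgd
   3 |   0 | bgdaabddefgd
   4 |  11 | d
   5 |   2 | daabddefgd
   6 |   6 | ddefgd
   7 |   7 | defgd
   8 |   8 | efgd
   9 |   9 | fgd
  10 |  10 | gd
  11 |   1 | gdaabddefgd

SA = [3, 4, 5, 0, 11, 2, 6, 7, 8, 9, 10, 1]
i: (SA[i-1],SA[i]) lcp shared
  1: (3,4) 1 'a'
  2: (4,5) 0 ''
  3: (5,0) 1 'b'
  4: (0,11) 0 ''
  5: (11,2) 1 'd'
  6: (2,6) 1 'd'
  7: (6,7) 1 'd'
  8: (7,8) 0 ''
  9: (8,9) 0 ''
  10: (9,10) 0 ''
  11: (10,1) 2 'gd'

n(n+1)/2 = 12·13/2 = 78
Σ LCP = 0 + 1 + 0 + 1 + 0 + 1 + 1 + 1 + 0 + 0 + 0 + 2 = 7
distinct = 78 − 7 = 71

71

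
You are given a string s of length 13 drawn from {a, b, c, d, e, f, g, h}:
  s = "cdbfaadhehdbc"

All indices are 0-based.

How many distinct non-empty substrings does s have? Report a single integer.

rank | idx | suffix
   0 |   4 | aadhehdbc
   1 |   5 | adhehdbc
   2 |  11 | bc
   3 |   2 | bfaadhehdbc
   4 |  12 | c
   5 |   0 | cdbfaadhehdbc
   6 |  10 | dbc
   7 |   1 | dbfaadhehdbc
   8 |   6 | dhehdbc
   9 |   8 | ehdbc
  10 |   3 | faadhehdbc
  11 |   9 | hdbc
  12 |   7 | hehdbc

SA = [4, 5, 11, 2, 12, 0, 10, 1, 6, 8, 3, 9, 7]
[i] adj suffixes → lcp
  [1] 4/5 → 1 ('a')
  [2] 5/11 → 0 ('')
  [3] 11/2 → 1 ('b')
  [4] 2/12 → 0 ('')
  [5] 12/0 → 1 ('c')
  [6] 0/10 → 0 ('')
  [7] 10/1 → 2 ('db')
  [8] 1/6 → 1 ('d')
  [9] 6/8 → 0 ('')
  [10] 8/3 → 0 ('')
  [11] 3/9 → 0 ('')
  [12] 9/7 → 1 ('h')

n(n+1)/2 = 13·14/2 = 91
Σ LCP = 0 + 1 + 0 + 1 + 0 + 1 + 0 + 2 + 1 + 0 + 0 + 0 + 1 = 7
distinct = 91 − 7 = 84

84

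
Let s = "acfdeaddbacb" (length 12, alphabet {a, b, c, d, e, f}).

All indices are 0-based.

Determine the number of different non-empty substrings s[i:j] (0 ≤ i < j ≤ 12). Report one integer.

sorted suffixes:
  #0 SA[0]=9  'acb'
  #1 SA[1]=0  'acfdeaddbacb'
  #2 SA[2]=5  'addbacb'
  #3 SA[3]=11  'b'
  #4 SA[4]=8  'bacb'
  #5 SA[5]=10  'cb'
  #6 SA[6]=1  'cfdeaddbacb'
  #7 SA[7]=7  'dbacb'
  #8 SA[8]=6  'ddbacb'
  #9 SA[9]=3  'deaddbacb'
  #10 SA[10]=4  'eaddbacb'
  #11 SA[11]=2  'fdeaddbacb'

SA = [9, 0, 5, 11, 8, 10, 1, 7, 6, 3, 4, 2]
[i] adj suffixes → lcp
  [1] 9/0 → 2 ('ac')
  [2] 0/5 → 1 ('a')
  [3] 5/11 → 0 ('')
  [4] 11/8 → 1 ('b')
  [5] 8/10 → 0 ('')
  [6] 10/1 → 1 ('c')
  [7] 1/7 → 0 ('')
  [8] 7/6 → 1 ('d')
  [9] 6/3 → 1 ('d')
  [10] 3/4 → 0 ('')
  [11] 4/2 → 0 ('')

n(n+1)/2 = 12·13/2 = 78
Σ LCP = 0 + 2 + 1 + 0 + 1 + 0 + 1 + 0 + 1 + 1 + 0 + 0 = 7
distinct = 78 − 7 = 71

71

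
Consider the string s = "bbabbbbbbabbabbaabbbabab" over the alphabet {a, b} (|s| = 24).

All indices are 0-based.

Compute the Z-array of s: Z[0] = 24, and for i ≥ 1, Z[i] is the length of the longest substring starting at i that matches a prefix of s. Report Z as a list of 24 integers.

[24, 1, 0, 2, 2, 2, 2, 5, 1, 0, 5, 1, 0, 3, 1, 0, 0, 2, 4, 1, 0, 1, 0, 1]

Z[0]=24
i=1: outside box; Z[1]=1 extend→box=[1,2)
i=2: outside box; Z[2]=0
i=3: outside box; Z[3]=2 extend→box=[3,5)
i=4: min(r-i=1, Z[1]=1)=1; Z[4]=2 extend→box=[4,6)
i=5: min(r-i=1, Z[1]=1)=1; Z[5]=2 extend→box=[5,7)
i=6: min(r-i=1, Z[1]=1)=1; Z[6]=2 extend→box=[6,8)
i=7: min(r-i=1, Z[1]=1)=1; Z[7]=5 extend→box=[7,12)
i=8: min(r-i=4, Z[1]=1)=1; Z[8]=1
i=9: min(r-i=3, Z[2]=0)=0; Z[9]=0
i=10: min(r-i=2, Z[3]=2)=2; Z[10]=5 extend→box=[10,15)
i=11: min(r-i=4, Z[1]=1)=1; Z[11]=1
i=12: min(r-i=3, Z[2]=0)=0; Z[12]=0
i=13: min(r-i=2, Z[3]=2)=2; Z[13]=3 extend→box=[13,16)
i=14: min(r-i=2, Z[1]=1)=1; Z[14]=1
i=15: min(r-i=1, Z[2]=0)=0; Z[15]=0
i=16: outside box; Z[16]=0
i=17: outside box; Z[17]=2 extend→box=[17,19)
i=18: min(r-i=1, Z[1]=1)=1; Z[18]=4 extend→box=[18,22)
i=19: min(r-i=3, Z[1]=1)=1; Z[19]=1
i=20: min(r-i=2, Z[2]=0)=0; Z[20]=0
i=21: min(r-i=1, Z[3]=2)=1; Z[21]=1
i=22: outside box; Z[22]=0
i=23: outside box; Z[23]=1 extend→box=[23,24)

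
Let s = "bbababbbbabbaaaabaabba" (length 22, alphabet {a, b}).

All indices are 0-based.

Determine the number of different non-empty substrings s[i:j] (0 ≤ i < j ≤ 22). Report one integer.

rank→(start, suffix):
  0 → (21, 'a')
  1 → (12, 'aaaabaabba')
  2 → (13, 'aaabaabba')
  3 → (14, 'aabaabba')
  4 → (17, 'aabba')
  5 → (15, 'abaabba')
  6 → (2, 'ababbbbabbaaaabaabba')
  7 → (18, 'abba')
  8 → (9, 'abbaaaabaabba')
  9 → (4, 'abbbbabbaaaabaabba')
  10 → (20, 'ba')
  11 → (11, 'baaaabaabba')
  12 → (16, 'baabba')
  13 → (1, 'bababbbbabbaaaabaabba')
  14 → (8, 'babbaaaabaabba')
  15 → (3, 'babbbbabbaaaabaabba')
  16 → (19, 'bba')
  17 → (10, 'bbaaaabaabba')
  18 → (0, 'bbababbbbabbaaaabaabba')
  19 → (7, 'bbabbaaaabaabba')
  20 → (6, 'bbbabbaaaabaabba')
  21 → (5, 'bbbbabbaaaabaabba')

SA = [21, 12, 13, 14, 17, 15, 2, 18, 9, 4, 20, 11, 16, 1, 8, 3, 19, 10, 0, 7, 6, 5]
rank  pair      lcp
   1  s[21:],s[12:]  1  'a'
   2  s[12:],s[13:]  3  'aaa'
   3  s[13:],s[14:]  2  'aa'
   4  s[14:],s[17:]  3  'aab'
   5  s[17:],s[15:]  1  'a'
   6  s[15:],s[2:]  3  'aba'
   7  s[2:],s[18:]  2  'ab'
   8  s[18:],s[9:]  4  'abba'
   9  s[9:],s[4:]  3  'abb'
  10  s[4:],s[20:]  0  ''
  11  s[20:],s[11:]  2  'ba'
  12  s[11:],s[16:]  3  'baa'
  13  s[16:],s[1:]  2  'ba'
  14  s[1:],s[8:]  3  'bab'
  15  s[8:],s[3:]  4  'babb'
  16  s[3:],s[19:]  1  'b'
  17  s[19:],s[10:]  3  'bba'
  18  s[10:],s[0:]  3  'bba'
  19  s[0:],s[7:]  4  'bbab'
  20  s[7:],s[6:]  2  'bb'
  21  s[6:],s[5:]  3  'bbb'

n(n+1)/2 = 22·23/2 = 253
Σ LCP = 0 + 1 + 3 + 2 + 3 + 1 + 3 + 2 + 4 + 3 + 0 + 2 + 3 + 2 + 3 + 4 + 1 + 3 + 3 + 4 + 2 + 3 = 52
distinct = 253 − 52 = 201

201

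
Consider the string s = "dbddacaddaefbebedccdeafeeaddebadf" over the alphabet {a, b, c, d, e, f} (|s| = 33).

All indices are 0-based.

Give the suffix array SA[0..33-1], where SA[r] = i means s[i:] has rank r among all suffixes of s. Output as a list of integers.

rank | idx | suffix
   0 |   4 | acaddaefbebedccdeafeeaddebadf
   1 |   6 | addaefbebedccdeafeeaddebadf
   2 |  25 | addebadf
   3 |  30 | adf
   4 |   9 | aefbebedccdeafeeaddebadf
   5 |  21 | afeeaddebadf
   6 |  29 | badf
   7 |   1 | bddacaddaefbebedccdeafeeaddebadf
   8 |  12 | bebedccdeafeeaddebadf
   9 |  14 | bedccdeafeeaddebadf
  10 |   5 | caddaefbebedccdeafeeaddebadf
  11 |  17 | ccdeafeeaddebadf
  12 |  18 | cdeafeeaddebadf
  13 |   3 | dacaddaefbebedccdeafeeaddebadf
  14 |   8 | daefbebedccdeafeeaddebadf
  15 |   0 | dbddacaddaefbebedccdeafeeaddebadf
  16 |  16 | dccdeafeeaddebadf
  17 |   2 | ddacaddaefbebedccdeafeeaddebadf
  18 |   7 | ddaefbebedccdeafeeaddebadf
  19 |  26 | ddebadf
  20 |  19 | deafeeaddebadf
  21 |  27 | debadf
  22 |  31 | df
  23 |  24 | eaddebadf
  24 |  20 | eafeeaddebadf
  25 |  28 | ebadf
  26 |  13 | ebedccdeafeeaddebadf
  27 |  15 | edccdeafeeaddebadf
  28 |  23 | eeaddebadf
  29 |  10 | efbebedccdeafeeaddebadf
  30 |  32 | f
  31 |  11 | fbebedccdeafeeaddebadf
  32 |  22 | feeaddebadf

[4, 6, 25, 30, 9, 21, 29, 1, 12, 14, 5, 17, 18, 3, 8, 0, 16, 2, 7, 26, 19, 27, 31, 24, 20, 28, 13, 15, 23, 10, 32, 11, 22]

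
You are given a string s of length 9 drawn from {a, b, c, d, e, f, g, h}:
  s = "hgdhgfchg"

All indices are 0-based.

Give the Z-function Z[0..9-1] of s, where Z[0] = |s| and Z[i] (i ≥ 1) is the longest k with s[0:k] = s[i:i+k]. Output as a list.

[9, 0, 0, 2, 0, 0, 0, 2, 0]

Z[0]=9
i=1: i≥r, start 0; Z[1]=0
i=2: i≥r, start 0; Z[2]=0
i=3: i≥r, start 0; Z[3]=2 scan→box=[3,5)
i=4: min(r-i=1, Z[1]=0)=0; Z[4]=0
i=5: i≥r, start 0; Z[5]=0
i=6: i≥r, start 0; Z[6]=0
i=7: i≥r, start 0; Z[7]=2 scan→box=[7,9)
i=8: min(r-i=1, Z[1]=0)=0; Z[8]=0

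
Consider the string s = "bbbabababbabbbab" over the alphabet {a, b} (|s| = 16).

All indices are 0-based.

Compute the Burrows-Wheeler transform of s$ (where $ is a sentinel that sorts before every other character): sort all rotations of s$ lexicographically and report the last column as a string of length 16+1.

rank  rotation           last
    0  $bbbabababbabbbab  b
    1  ab$bbbabababbabbb  b
    2  abababbabbbab$bbb  b
    3  ababbabbbab$bbbab  b
    4  abbabbbab$bbbabab  b
    5  abbbab$bbbabababb  b
    6  b$bbbabababbabbba  a
    7  bab$bbbabababbabb  b
    8  babababbabbbab$bb  b
    9  bababbabbbab$bbba  a
   10  babbabbbab$bbbaba  a
   11  babbbab$bbbababab  b
   12  bbab$bbbabababbab  b
   13  bbabababbabbbab$b  b
   14  bbabbbab$bbbababa  a
   15  bbbab$bbbabababba  a
   16  bbbabababbabbbab$  $

bbbbbbabbaabbbaa$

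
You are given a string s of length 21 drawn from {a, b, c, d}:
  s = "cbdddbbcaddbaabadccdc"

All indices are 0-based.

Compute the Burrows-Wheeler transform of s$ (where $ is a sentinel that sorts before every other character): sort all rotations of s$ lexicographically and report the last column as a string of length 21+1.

rank  rotation                last
    0  $cbdddbbcaddbaabadccdc  c
    1  aabadccdc$cbdddbbcaddb  b
    2  abadccdc$cbdddbbcaddba  a
    3  adccdc$cbdddbbcaddbaab  b
    4  addbaabadccdc$cbdddbbc  c
    5  baabadccdc$cbdddbbcadd  d
    6  badccdc$cbdddbbcaddbaa  a
    7  bbcaddbaabadccdc$cbddd  d
    8  bcaddbaabadccdc$cbdddb  b
    9  bdddbbcaddbaabadccdc$c  c
   10  c$cbdddbbcaddbaabadccd  d
   11  caddbaabadccdc$cbdddbb  b
   12  cbdddbbcaddbaabadccdc$  $
   13  ccdc$cbdddbbcaddbaabad  d
   14  cdc$cbdddbbcaddbaabadc  c
   15  dbaabadccdc$cbdddbbcad  d
   16  dbbcaddbaabadccdc$cbdd  d
   17  dc$cbdddbbcaddbaabadcc  c
   18  dccdc$cbdddbbcaddbaaba  a
   19  ddbaabadccdc$cbdddbbca  a
   20  ddbbcaddbaabadccdc$cbd  d
   21  dddbbcaddbaabadccdc$cb  b

cbabcdadbcdb$dcddcaadb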